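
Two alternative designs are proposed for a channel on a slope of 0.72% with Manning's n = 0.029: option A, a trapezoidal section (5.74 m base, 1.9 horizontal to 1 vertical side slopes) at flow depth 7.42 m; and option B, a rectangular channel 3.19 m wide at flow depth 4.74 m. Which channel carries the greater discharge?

Channel A: With bottom width b = 5.74 m and side slope z = 1.9: A = (b + zy)y = (5.74 + 1.9×7.42)×7.42 = 147.2 m²; P = b + 2y√(1+z²) = 5.74 + 2×7.42×2.147 = 37.6 m. Hydraulic radius R = A/P = 147.2/37.6 = 3.915 m. Q_A = (1/0.029)·147.2·3.915^(2/3)·√0.0072 = 1070 m³/s.
Channel B: Flow area A = b·y = 3.19 × 4.74 = 15.12 m². Wetted perimeter P = b + 2y = 3.19 + 2×4.74 = 12.67 m. Hydraulic radius R = A/P = 15.12/12.67 = 1.193 m. Q_B = (1/0.029)·15.12·1.193^(2/3)·√0.0072 = 49.78 m³/s.
Q_A = 1070 m³/s vs Q_B = 49.78 m³/s, so channel A carries more.

channel A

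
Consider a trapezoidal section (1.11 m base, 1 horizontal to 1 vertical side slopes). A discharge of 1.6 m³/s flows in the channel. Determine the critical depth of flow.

At critical depth, Q² T / (g A³) = 1, i.e. A³/T = Q²/g = 1.6²/9.81 = 0.261.
At y = 0.368 m: A³/T = 0.08716 — low.
At y = 0.555 m: A³/T = 0.3554 — high.
At y = 0.508 m: A³/T = 0.2612 — close enough.

y_c = 0.508 m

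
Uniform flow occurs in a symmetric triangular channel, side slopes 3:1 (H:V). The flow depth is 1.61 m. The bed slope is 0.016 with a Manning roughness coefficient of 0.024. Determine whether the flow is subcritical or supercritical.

For a triangular section with side slope z = 3: A = zy² = 3×1.61² = 7.776 m²; P = 2y√(1+z²) = 2×1.61×3.162 = 10.18 m.
Hydraulic radius R = A/P = 7.776/10.18 = 0.7637 m.
V = (1/n) R^(2/3) √S = (1/0.024) × 0.7637^(2/3) × √0.016 = 4.403 m/s. Hydraulic depth D_h = A/T = 7.776/9.66 = 0.805 m.
Froude number Fr = V/√(g·D_h) = 4.403/√(9.81×0.805) = 1.57, which is greater than 1, so the flow is supercritical.

supercritical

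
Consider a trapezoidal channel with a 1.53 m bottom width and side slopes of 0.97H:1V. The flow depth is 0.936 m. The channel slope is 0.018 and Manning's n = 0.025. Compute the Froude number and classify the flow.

With bottom width b = 1.53 m and side slope z = 0.97: A = (b + zy)y = (1.53 + 0.97×0.936)×0.936 = 2.282 m²; P = b + 2y√(1+z²) = 1.53 + 2×0.936×1.393 = 4.138 m.
Hydraulic radius R = A/P = 2.282/4.138 = 0.5514 m.
V = (1/n) R^(2/3) √S = (1/0.025) × 0.5514^(2/3) × √0.018 = 3.609 m/s. Hydraulic depth D_h = A/T = 2.282/3.346 = 0.682 m.
Froude number Fr = V/√(g·D_h) = 3.609/√(9.81×0.682) = 1.4, which is greater than 1, so the flow is supercritical.

supercritical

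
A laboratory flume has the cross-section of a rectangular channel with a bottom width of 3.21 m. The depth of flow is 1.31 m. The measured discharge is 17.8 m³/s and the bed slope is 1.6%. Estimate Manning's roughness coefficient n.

n = 0.024

Flow area A = b·y = 3.21 × 1.31 = 4.205 m². Wetted perimeter P = b + 2y = 3.21 + 2×1.31 = 5.83 m.
Hydraulic radius R = A/P = 4.205/5.83 = 0.7213 m.
Rearranging Manning's equation: n = (1/Q) A R^(2/3) S^(1/2) = (1/17.8) × 4.205 × 0.7213^(2/3) × √0.016 = 0.024.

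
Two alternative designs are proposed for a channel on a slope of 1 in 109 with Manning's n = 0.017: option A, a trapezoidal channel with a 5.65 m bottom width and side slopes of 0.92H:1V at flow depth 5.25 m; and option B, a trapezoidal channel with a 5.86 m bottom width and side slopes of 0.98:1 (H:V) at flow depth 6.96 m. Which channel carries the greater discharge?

channel B

Channel A: With bottom width b = 5.65 m and side slope z = 0.92: A = (b + zy)y = (5.65 + 0.92×5.25)×5.25 = 55.02 m²; P = b + 2y√(1+z²) = 5.65 + 2×5.25×1.359 = 19.92 m. Hydraulic radius R = A/P = 55.02/19.92 = 2.762 m. Q_A = (1/0.017)·55.02·2.762^(2/3)·√0.009174 = 610.3 m³/s.
Channel B: With bottom width b = 5.86 m and side slope z = 0.98: A = (b + zy)y = (5.86 + 0.98×6.96)×6.96 = 88.26 m²; P = b + 2y√(1+z²) = 5.86 + 2×6.96×1.4 = 25.35 m. Hydraulic radius R = A/P = 88.26/25.35 = 3.482 m. Q_B = (1/0.017)·88.26·3.482^(2/3)·√0.009174 = 1142 m³/s.
Q_A = 610.3 m³/s vs Q_B = 1142 m³/s, so channel B carries more.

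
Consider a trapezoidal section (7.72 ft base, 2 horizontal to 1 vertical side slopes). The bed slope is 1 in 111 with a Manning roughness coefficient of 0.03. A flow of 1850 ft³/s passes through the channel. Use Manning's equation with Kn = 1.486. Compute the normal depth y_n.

Manning's equation rearranged: A R^(2/3) = nQ / (1.486·√S) = 0.03 × 1850 / (1.486 × √0.009009) = 393.5.
At y = 8.4 ft: A R^(2/3) = 565.4 — high.
At y = 7.14 ft: A R^(2/3) = 393.3 — ≈ 393.5.

y_n = 7.14 ft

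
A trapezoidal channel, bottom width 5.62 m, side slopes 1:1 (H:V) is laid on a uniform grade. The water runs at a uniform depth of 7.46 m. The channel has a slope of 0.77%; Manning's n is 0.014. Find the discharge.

Q = 1450 m³/s

With bottom width b = 5.62 m and side slope z = 1: A = (b + zy)y = (5.62 + 1×7.46)×7.46 = 97.58 m²; P = b + 2y√(1+z²) = 5.62 + 2×7.46×1.414 = 26.72 m.
Hydraulic radius R = A/P = 97.58/26.72 = 3.652 m.
Manning's equation: Q = (1/n) A R^(2/3) S^(1/2) = (1/0.014) × 97.58 × 3.652^(2/3) × 0.0077^(1/2) = 1450 m³/s.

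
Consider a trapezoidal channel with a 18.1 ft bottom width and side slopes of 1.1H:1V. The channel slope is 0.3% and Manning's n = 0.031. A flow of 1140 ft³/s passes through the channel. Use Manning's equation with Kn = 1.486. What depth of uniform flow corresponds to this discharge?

Manning's equation rearranged: A R^(2/3) = nQ / (1.486·√S) = 0.031 × 1140 / (1.486 × √0.003) = 434.2.
Trying y = 5.14 ft: A R^(2/3) = 289.8 — low.
Trying y = 7.33 ft: A R^(2/3) = 546.2 — high.
Trying y = 6.45 ft: A R^(2/3) = 433.7 — matches.

y_n = 6.45 ft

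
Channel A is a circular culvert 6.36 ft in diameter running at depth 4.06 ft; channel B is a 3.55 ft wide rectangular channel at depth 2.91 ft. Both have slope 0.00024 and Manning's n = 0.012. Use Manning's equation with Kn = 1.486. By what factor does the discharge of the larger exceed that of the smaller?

Channel A: For a circular section of diameter D = 6.36 ft at depth y = 4.06 ft, the central angle is θ = 2 arccos(1 − 2y/D) = 3.702 rad. Then A = (D²/8)(θ − sin θ) = 21.41 ft² and P = Dθ/2 = 11.77 ft. Hydraulic radius R = A/P = 21.41/11.77 = 1.818 ft. Q_A = (1.486/0.012)·21.41·1.818^(2/3)·√0.00024 = 61.19 ft³/s.
Channel B: Flow area A = b·y = 3.55 × 2.91 = 10.33 ft². Wetted perimeter P = b + 2y = 3.55 + 2×2.91 = 9.37 ft. Hydraulic radius R = A/P = 10.33/9.37 = 1.103 ft. Q_B = (1.486/0.012)·10.33·1.103^(2/3)·√0.00024 = 21.15 ft³/s.
The larger discharge is 61.19 ft³/s and the smaller is 21.15 ft³/s; the ratio is 2.89.

2.89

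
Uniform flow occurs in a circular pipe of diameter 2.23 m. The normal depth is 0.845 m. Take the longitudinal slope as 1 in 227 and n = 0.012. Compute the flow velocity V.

V = 3.29 m/s

For a circular section of diameter D = 2.23 m at depth y = 0.845 m, the central angle is θ = 2 arccos(1 − 2y/D) = 2.652 rad. Then A = (D²/8)(θ − sin θ) = 1.357 m² and P = Dθ/2 = 2.957 m.
Hydraulic radius R = A/P = 1.357/2.957 = 0.4587 m.
From Manning's equation, V = (1/n) R^(2/3) S^(1/2) = (1/0.012) × 0.4587^(2/3) × 0.004405^(1/2) = 3.29 m/s.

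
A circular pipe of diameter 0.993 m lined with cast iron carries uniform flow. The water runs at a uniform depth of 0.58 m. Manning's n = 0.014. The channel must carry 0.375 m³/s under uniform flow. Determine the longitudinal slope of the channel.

For a circular section of diameter D = 0.993 m at depth y = 0.58 m, the central angle is θ = 2 arccos(1 − 2y/D) = 3.48 rad. Then A = (D²/8)(θ − sin θ) = 0.4697 m² and P = Dθ/2 = 1.728 m.
Hydraulic radius R = A/P = 0.4697/1.728 = 0.2719 m.
From Manning's equation, S = [nQ / (1 A R^(2/3))]² = [0.014 × 0.375 / (1 × 0.4697 × 0.2719^(2/3))]² = 0.000709.

S = 0.000709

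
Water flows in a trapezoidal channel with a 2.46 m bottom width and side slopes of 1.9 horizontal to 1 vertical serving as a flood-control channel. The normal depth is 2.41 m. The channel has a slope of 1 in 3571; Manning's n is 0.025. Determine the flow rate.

Q = 13.7 m³/s

With bottom width b = 2.46 m and side slope z = 1.9: A = (b + zy)y = (2.46 + 1.9×2.41)×2.41 = 16.96 m²; P = b + 2y√(1+z²) = 2.46 + 2×2.41×2.147 = 12.81 m.
Hydraulic radius R = A/P = 16.96/12.81 = 1.324 m.
Manning's equation: Q = (1/n) A R^(2/3) S^(1/2) = (1/0.025) × 16.96 × 1.324^(2/3) × 0.00028^(1/2) = 13.7 m³/s.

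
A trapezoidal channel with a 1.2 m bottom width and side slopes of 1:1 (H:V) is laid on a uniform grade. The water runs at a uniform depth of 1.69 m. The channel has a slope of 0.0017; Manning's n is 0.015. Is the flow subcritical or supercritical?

With bottom width b = 1.2 m and side slope z = 1: A = (b + zy)y = (1.2 + 1×1.69)×1.69 = 4.884 m²; P = b + 2y√(1+z²) = 1.2 + 2×1.69×1.414 = 5.98 m.
Hydraulic radius R = A/P = 4.884/5.98 = 0.8167 m.
V = (1/n) R^(2/3) √S = (1/0.015) × 0.8167^(2/3) × √0.0017 = 2.402 m/s. Hydraulic depth D_h = A/T = 4.884/4.58 = 1.066 m.
Froude number Fr = V/√(g·D_h) = 2.402/√(9.81×1.066) = 0.743, which is less than 1, so the flow is subcritical.

subcritical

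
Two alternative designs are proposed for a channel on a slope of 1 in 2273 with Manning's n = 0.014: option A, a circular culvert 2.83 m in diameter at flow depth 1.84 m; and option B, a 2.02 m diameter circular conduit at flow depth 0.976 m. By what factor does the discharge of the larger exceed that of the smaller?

Channel A: For a circular section of diameter D = 2.83 m at depth y = 1.84 m, the central angle is θ = 2 arccos(1 − 2y/D) = 3.752 rad. Then A = (D²/8)(θ − sin θ) = 4.33 m² and P = Dθ/2 = 5.309 m. Hydraulic radius R = A/P = 4.33/5.309 = 0.8156 m. Q_A = (1/0.014)·4.33·0.8156^(2/3)·√0.0004399 = 5.662 m³/s.
Channel B: For a circular section of diameter D = 2.02 m at depth y = 0.976 m, the central angle is θ = 2 arccos(1 − 2y/D) = 3.074 rad. Then A = (D²/8)(θ − sin θ) = 1.534 m² and P = Dθ/2 = 3.105 m. Hydraulic radius R = A/P = 1.534/3.105 = 0.4939 m. Q_B = (1/0.014)·1.534·0.4939^(2/3)·√0.0004399 = 1.436 m³/s.
The larger discharge is 5.662 m³/s and the smaller is 1.436 m³/s; the ratio is 3.94.

3.94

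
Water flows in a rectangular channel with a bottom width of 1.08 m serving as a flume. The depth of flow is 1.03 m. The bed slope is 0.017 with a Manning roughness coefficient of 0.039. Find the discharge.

Flow area A = b·y = 1.08 × 1.03 = 1.112 m². Wetted perimeter P = b + 2y = 1.08 + 2×1.03 = 3.14 m.
Hydraulic radius R = A/P = 1.112/3.14 = 0.3543 m.
Manning's equation: Q = (1/n) A R^(2/3) S^(1/2) = (1/0.039) × 1.112 × 0.3543^(2/3) × 0.017^(1/2) = 1.86 m³/s.

Q = 1.86 m³/s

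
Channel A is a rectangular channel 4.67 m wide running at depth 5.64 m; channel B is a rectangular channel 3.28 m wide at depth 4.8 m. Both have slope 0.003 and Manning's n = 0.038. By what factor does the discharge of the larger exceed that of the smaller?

Channel A: Flow area A = b·y = 4.67 × 5.64 = 26.34 m². Wetted perimeter P = b + 2y = 4.67 + 2×5.64 = 15.95 m. Hydraulic radius R = A/P = 26.34/15.95 = 1.651 m. Q_A = (1/0.038)·26.34·1.651^(2/3)·√0.003 = 53.04 m³/s.
Channel B: Flow area A = b·y = 3.28 × 4.8 = 15.74 m². Wetted perimeter P = b + 2y = 3.28 + 2×4.8 = 12.88 m. Hydraulic radius R = A/P = 15.74/12.88 = 1.222 m. Q_B = (1/0.038)·15.74·1.222^(2/3)·√0.003 = 25.94 m³/s.
The larger discharge is 53.04 m³/s and the smaller is 25.94 m³/s; the ratio is 2.04.

2.04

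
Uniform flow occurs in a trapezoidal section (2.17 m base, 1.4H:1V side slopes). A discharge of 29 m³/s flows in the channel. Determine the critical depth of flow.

At critical depth, Q² T / (g A³) = 1, i.e. A³/T = Q²/g = 29²/9.81 = 85.73.
At y = 1.96 m: A³/T = 116.7 — high.
At y = 1.57 m: A³/T = 49.12 — low.
At y = 1.81 m: A³/T = 85.27 — matches.

y_c = 1.81 m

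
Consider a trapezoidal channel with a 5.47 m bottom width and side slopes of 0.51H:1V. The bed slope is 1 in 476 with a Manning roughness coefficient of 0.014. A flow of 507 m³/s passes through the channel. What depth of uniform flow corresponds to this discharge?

y_n = 7.66 m

Manning's equation rearranged: A R^(2/3) = nQ / (1·√S) = 0.014 × 507 / (√0.002101) = 154.9.
Try y = 6.36 m: A R^(2/3) = 110.3 — too small.
Try y = 9.49 m: A R^(2/3) = 232.1 — too large.
Try y = 7.66 m: A R^(2/3) = 154.9 — ≈ 154.9.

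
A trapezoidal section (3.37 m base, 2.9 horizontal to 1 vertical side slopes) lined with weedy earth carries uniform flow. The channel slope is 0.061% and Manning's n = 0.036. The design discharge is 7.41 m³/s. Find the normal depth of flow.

Manning's equation rearranged: A R^(2/3) = nQ / (1·√S) = 0.036 × 7.41 / (√0.00061) = 10.8.
At y = 1.65 m: A R^(2/3) = 13.43 — high.
At y = 1.49 m: A R^(2/3) = 10.81 — matches.

y_n = 1.49 m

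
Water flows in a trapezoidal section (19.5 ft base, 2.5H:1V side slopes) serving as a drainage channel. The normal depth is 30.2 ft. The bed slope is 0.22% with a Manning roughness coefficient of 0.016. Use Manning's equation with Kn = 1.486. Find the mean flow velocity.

V = 27.4 ft/s

With bottom width b = 19.5 ft and side slope z = 2.5: A = (b + zy)y = (19.5 + 2.5×30.2)×30.2 = 2869 ft²; P = b + 2y√(1+z²) = 19.5 + 2×30.2×2.693 = 182.1 ft.
Hydraulic radius R = A/P = 2869/182.1 = 15.75 ft.
From Manning's equation, V = (1.486/n) R^(2/3) S^(1/2) = (1.486/0.016) × 15.75^(2/3) × 0.0022^(1/2) = 27.4 ft/s.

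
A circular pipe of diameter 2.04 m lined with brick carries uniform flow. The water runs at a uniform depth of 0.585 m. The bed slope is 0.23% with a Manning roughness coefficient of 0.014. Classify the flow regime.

For a circular section of diameter D = 2.04 m at depth y = 0.585 m, the central angle is θ = 2 arccos(1 − 2y/D) = 2.26 rad. Then A = (D²/8)(θ − sin θ) = 0.7745 m² and P = Dθ/2 = 2.306 m.
Hydraulic radius R = A/P = 0.7745/2.306 = 0.3359 m.
V = (1/n) R^(2/3) √S = (1/0.014) × 0.3359^(2/3) × √0.0023 = 1.655 m/s. Hydraulic depth D_h = A/T = 0.7745/1.845 = 0.4198 m.
Froude number Fr = V/√(g·D_h) = 1.655/√(9.81×0.4198) = 0.816, which is less than 1, so the flow is subcritical.

subcritical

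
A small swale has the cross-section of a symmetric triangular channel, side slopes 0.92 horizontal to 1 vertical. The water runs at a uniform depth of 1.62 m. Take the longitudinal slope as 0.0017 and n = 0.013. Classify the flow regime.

For a triangular section with side slope z = 0.92: A = zy² = 0.92×1.62² = 2.414 m²; P = 2y√(1+z²) = 2×1.62×1.359 = 4.403 m.
Hydraulic radius R = A/P = 2.414/4.403 = 0.5484 m.
V = (1/n) R^(2/3) √S = (1/0.013) × 0.5484^(2/3) × √0.0017 = 2.125 m/s. Hydraulic depth D_h = A/T = 2.414/2.981 = 0.81 m.
Froude number Fr = V/√(g·D_h) = 2.125/√(9.81×0.81) = 0.754, which is less than 1, so the flow is subcritical.

subcritical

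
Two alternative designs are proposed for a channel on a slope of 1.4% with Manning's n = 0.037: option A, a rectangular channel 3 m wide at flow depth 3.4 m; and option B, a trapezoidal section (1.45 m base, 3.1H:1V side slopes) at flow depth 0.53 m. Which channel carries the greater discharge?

channel A

Channel A: Flow area A = b·y = 3 × 3.4 = 10.2 m². Wetted perimeter P = b + 2y = 3 + 2×3.4 = 9.8 m. Hydraulic radius R = A/P = 10.2/9.8 = 1.041 m. Q_A = (1/0.037)·10.2·1.041^(2/3)·√0.014 = 33.5 m³/s.
Channel B: With bottom width b = 1.45 m and side slope z = 3.1: A = (b + zy)y = (1.45 + 3.1×0.53)×0.53 = 1.639 m²; P = b + 2y√(1+z²) = 1.45 + 2×0.53×3.257 = 4.903 m. Hydraulic radius R = A/P = 1.639/4.903 = 0.3344 m. Q_B = (1/0.037)·1.639·0.3344^(2/3)·√0.014 = 2.525 m³/s.
Q_A = 33.5 m³/s vs Q_B = 2.525 m³/s, so channel A carries more.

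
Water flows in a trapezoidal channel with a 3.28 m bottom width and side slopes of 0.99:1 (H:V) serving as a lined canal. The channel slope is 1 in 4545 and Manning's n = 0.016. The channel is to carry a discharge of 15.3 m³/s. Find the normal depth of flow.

y_n = 2.39 m

Manning's equation rearranged: A R^(2/3) = nQ / (1·√S) = 0.016 × 15.3 / (√0.00022) = 16.5.
Try y = 2.8 m: A R^(2/3) = 22.39 — too large.
Try y = 1.77 m: A R^(2/3) = 9.366 — too small.
Try y = 2.39 m: A R^(2/3) = 16.47 — matches.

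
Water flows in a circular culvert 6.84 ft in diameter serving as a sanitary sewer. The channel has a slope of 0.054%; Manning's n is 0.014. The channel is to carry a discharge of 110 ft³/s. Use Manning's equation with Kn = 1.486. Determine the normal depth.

Manning's equation rearranged: A R^(2/3) = nQ / (1.486·√S) = 0.014 × 110 / (1.486 × √0.00054) = 44.6.
Try y = 3.52 ft: A R^(2/3) = 27.58 — low.
Try y = 4.84 ft: A R^(2/3) = 44.61 — close enough.

y_n = 4.84 ft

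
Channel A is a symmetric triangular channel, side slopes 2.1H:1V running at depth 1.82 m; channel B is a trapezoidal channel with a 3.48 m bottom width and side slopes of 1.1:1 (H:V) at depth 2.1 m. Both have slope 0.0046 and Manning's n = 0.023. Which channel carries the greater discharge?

channel B

Channel A: For a triangular section with side slope z = 2.1: A = zy² = 2.1×1.82² = 6.956 m²; P = 2y√(1+z²) = 2×1.82×2.326 = 8.466 m. Hydraulic radius R = A/P = 6.956/8.466 = 0.8216 m. Q_A = (1/0.023)·6.956·0.8216^(2/3)·√0.0046 = 17.99 m³/s.
Channel B: With bottom width b = 3.48 m and side slope z = 1.1: A = (b + zy)y = (3.48 + 1.1×2.1)×2.1 = 12.16 m²; P = b + 2y√(1+z²) = 3.48 + 2×2.1×1.487 = 9.724 m. Hydraulic radius R = A/P = 12.16/9.724 = 1.25 m. Q_B = (1/0.023)·12.16·1.25^(2/3)·√0.0046 = 41.62 m³/s.
Q_A = 17.99 m³/s vs Q_B = 41.62 m³/s, so channel B carries more.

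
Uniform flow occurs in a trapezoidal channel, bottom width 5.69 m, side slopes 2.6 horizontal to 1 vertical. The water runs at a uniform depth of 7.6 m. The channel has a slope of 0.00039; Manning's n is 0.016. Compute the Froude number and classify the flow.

subcritical

With bottom width b = 5.69 m and side slope z = 2.6: A = (b + zy)y = (5.69 + 2.6×7.6)×7.6 = 193.4 m²; P = b + 2y√(1+z²) = 5.69 + 2×7.6×2.786 = 48.03 m.
Hydraulic radius R = A/P = 193.4/48.03 = 4.027 m.
V = (1/n) R^(2/3) √S = (1/0.016) × 4.027^(2/3) × √0.00039 = 3.124 m/s. Hydraulic depth D_h = A/T = 193.4/45.21 = 4.278 m.
Froude number Fr = V/√(g·D_h) = 3.124/√(9.81×4.278) = 0.482, which is less than 1, so the flow is subcritical.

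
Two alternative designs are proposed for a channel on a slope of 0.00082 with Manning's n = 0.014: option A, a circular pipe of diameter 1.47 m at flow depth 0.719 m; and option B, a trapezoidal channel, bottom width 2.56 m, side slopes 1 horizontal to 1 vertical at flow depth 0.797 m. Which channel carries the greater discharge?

Channel A: For a circular section of diameter D = 1.47 m at depth y = 0.719 m, the central angle is θ = 2 arccos(1 − 2y/D) = 3.098 rad. Then A = (D²/8)(θ − sin θ) = 0.8251 m² and P = Dθ/2 = 2.277 m. Hydraulic radius R = A/P = 0.8251/2.277 = 0.3623 m. Q_A = (1/0.014)·0.8251·0.3623^(2/3)·√0.00082 = 0.8577 m³/s.
Channel B: With bottom width b = 2.56 m and side slope z = 1: A = (b + zy)y = (2.56 + 1×0.797)×0.797 = 2.676 m²; P = b + 2y√(1+z²) = 2.56 + 2×0.797×1.414 = 4.814 m. Hydraulic radius R = A/P = 2.676/4.814 = 0.5558 m. Q_B = (1/0.014)·2.676·0.5558^(2/3)·√0.00082 = 3.699 m³/s.
Q_A = 0.8577 m³/s vs Q_B = 3.699 m³/s, so channel B carries more.

channel B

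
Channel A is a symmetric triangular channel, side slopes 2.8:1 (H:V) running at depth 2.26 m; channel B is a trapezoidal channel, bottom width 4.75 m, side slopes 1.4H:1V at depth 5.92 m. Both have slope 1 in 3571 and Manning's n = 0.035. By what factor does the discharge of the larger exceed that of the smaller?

Channel A: For a triangular section with side slope z = 2.8: A = zy² = 2.8×2.26² = 14.3 m²; P = 2y√(1+z²) = 2×2.26×2.973 = 13.44 m. Hydraulic radius R = A/P = 14.3/13.44 = 1.064 m. Q_A = (1/0.035)·14.3·1.064^(2/3)·√0.00028 = 7.127 m³/s.
Channel B: With bottom width b = 4.75 m and side slope z = 1.4: A = (b + zy)y = (4.75 + 1.4×5.92)×5.92 = 77.18 m²; P = b + 2y√(1+z²) = 4.75 + 2×5.92×1.72 = 25.12 m. Hydraulic radius R = A/P = 77.18/25.12 = 3.073 m. Q_B = (1/0.035)·77.18·3.073^(2/3)·√0.00028 = 78 m³/s.
The larger discharge is 78 m³/s and the smaller is 7.127 m³/s; the ratio is 10.9.

10.9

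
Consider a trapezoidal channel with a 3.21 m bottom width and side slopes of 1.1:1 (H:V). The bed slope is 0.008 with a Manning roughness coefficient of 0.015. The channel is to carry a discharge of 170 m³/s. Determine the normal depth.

y_n = 3.09 m

Manning's equation rearranged: A R^(2/3) = nQ / (1·√S) = 0.015 × 170 / (√0.008) = 28.51.
At y = 2.76 m: A R^(2/3) = 22.69 — too small.
At y = 3.8 m: A R^(2/3) = 43.62 — too large.
At y = 3.09 m: A R^(2/3) = 28.48 — ≈ 28.51.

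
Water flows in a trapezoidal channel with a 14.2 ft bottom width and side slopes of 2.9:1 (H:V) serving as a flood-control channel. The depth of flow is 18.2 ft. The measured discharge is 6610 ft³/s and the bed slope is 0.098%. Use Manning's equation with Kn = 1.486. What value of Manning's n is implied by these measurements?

n = 0.039

With bottom width b = 14.2 ft and side slope z = 2.9: A = (b + zy)y = (14.2 + 2.9×18.2)×18.2 = 1219 ft²; P = b + 2y√(1+z²) = 14.2 + 2×18.2×3.068 = 125.9 ft.
Hydraulic radius R = A/P = 1219/125.9 = 9.686 ft.
Rearranging Manning's equation: n = (1.486/Q) A R^(2/3) S^(1/2) = (1.486/6610) × 1219 × 9.686^(2/3) × √0.00098 = 0.039.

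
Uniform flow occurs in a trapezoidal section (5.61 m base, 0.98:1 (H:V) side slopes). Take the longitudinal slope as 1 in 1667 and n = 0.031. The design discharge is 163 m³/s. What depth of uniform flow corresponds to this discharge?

Manning's equation rearranged: A R^(2/3) = nQ / (1·√S) = 0.031 × 163 / (√0.0005999) = 206.3.
Trying y = 5.97 m: A R^(2/3) = 144.3 — short.
Trying y = 9.06 m: A R^(2/3) = 343.7 — over.
Trying y = 7.11 m: A R^(2/3) = 206.3 — close enough.

y_n = 7.11 m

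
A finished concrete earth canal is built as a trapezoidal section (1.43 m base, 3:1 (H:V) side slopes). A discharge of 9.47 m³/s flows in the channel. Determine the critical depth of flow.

y_c = 0.943 m

At critical depth, Q² T / (g A³) = 1, i.e. A³/T = Q²/g = 9.47²/9.81 = 9.142.
Try y = 1.1 m: A³/T = 17.54 — over.
Try y = 0.668 m: A³/T = 2.22 — short.
Try y = 0.943 m: A³/T = 9.14 — ≈ 9.142.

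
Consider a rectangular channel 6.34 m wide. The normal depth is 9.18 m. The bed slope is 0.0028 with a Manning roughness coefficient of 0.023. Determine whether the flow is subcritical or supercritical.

Flow area A = b·y = 6.34 × 9.18 = 58.2 m². Wetted perimeter P = b + 2y = 6.34 + 2×9.18 = 24.7 m.
Hydraulic radius R = A/P = 58.2/24.7 = 2.356 m.
V = (1/n) R^(2/3) √S = (1/0.023) × 2.356^(2/3) × √0.0028 = 4.074 m/s. Hydraulic depth D_h = A/T = 58.2/6.34 = 9.18 m.
Froude number Fr = V/√(g·D_h) = 4.074/√(9.81×9.18) = 0.429, which is less than 1, so the flow is subcritical.

subcritical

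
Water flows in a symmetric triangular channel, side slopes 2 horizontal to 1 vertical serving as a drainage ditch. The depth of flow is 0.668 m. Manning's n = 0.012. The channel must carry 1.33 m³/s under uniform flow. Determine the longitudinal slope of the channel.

S = 0.0016

For a triangular section with side slope z = 2: A = zy² = 2×0.668² = 0.8924 m²; P = 2y√(1+z²) = 2×0.668×2.236 = 2.987 m.
Hydraulic radius R = A/P = 0.8924/2.987 = 0.2987 m.
From Manning's equation, S = [nQ / (1 A R^(2/3))]² = [0.012 × 1.33 / (1 × 0.8924 × 0.2987^(2/3))]² = 0.0016.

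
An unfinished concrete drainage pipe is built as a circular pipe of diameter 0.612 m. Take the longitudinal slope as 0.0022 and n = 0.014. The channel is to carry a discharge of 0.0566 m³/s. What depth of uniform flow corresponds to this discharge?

y_n = 0.186 m

Manning's equation rearranged: A R^(2/3) = nQ / (1·√S) = 0.014 × 0.0566 / (√0.0022) = 0.01689.
Trying y = 0.22 m: A R^(2/3) = 0.02327 — high.
Trying y = 0.139 m: A R^(2/3) = 0.009521 — low.
Trying y = 0.186 m: A R^(2/3) = 0.0169 — matches.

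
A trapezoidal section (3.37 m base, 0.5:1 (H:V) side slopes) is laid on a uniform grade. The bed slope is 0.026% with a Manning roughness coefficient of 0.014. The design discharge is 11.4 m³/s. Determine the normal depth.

y_n = 2.06 m

Manning's equation rearranged: A R^(2/3) = nQ / (1·√S) = 0.014 × 11.4 / (√0.00026) = 9.898.
At y = 2.41 m: A R^(2/3) = 12.85 — too large.
At y = 2.06 m: A R^(2/3) = 9.87 — close enough.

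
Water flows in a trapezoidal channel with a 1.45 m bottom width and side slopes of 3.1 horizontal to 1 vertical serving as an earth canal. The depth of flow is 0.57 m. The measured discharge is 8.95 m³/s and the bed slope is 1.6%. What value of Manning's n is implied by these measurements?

With bottom width b = 1.45 m and side slope z = 3.1: A = (b + zy)y = (1.45 + 3.1×0.57)×0.57 = 1.834 m²; P = b + 2y√(1+z²) = 1.45 + 2×0.57×3.257 = 5.163 m.
Hydraulic radius R = A/P = 1.834/5.163 = 0.3551 m.
Rearranging Manning's equation: n = (1/Q) A R^(2/3) S^(1/2) = (1/8.95) × 1.834 × 0.3551^(2/3) × √0.016 = 0.013.

n = 0.013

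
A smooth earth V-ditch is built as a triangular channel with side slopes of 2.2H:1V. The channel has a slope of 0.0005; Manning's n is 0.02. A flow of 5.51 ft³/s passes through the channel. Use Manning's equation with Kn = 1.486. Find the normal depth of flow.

Manning's equation rearranged: A R^(2/3) = nQ / (1.486·√S) = 0.02 × 5.51 / (1.486 × √0.0005) = 3.316.
At y = 1.64 ft: A R^(2/3) = 4.869 — high.
At y = 1.42 ft: A R^(2/3) = 3.316 — close enough.

y_n = 1.42 ft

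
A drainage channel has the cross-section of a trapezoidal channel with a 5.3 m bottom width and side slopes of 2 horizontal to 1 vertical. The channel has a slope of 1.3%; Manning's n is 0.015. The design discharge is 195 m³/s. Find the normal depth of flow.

Manning's equation rearranged: A R^(2/3) = nQ / (1·√S) = 0.015 × 195 / (√0.013) = 25.65.
At y = 1.86 m: A R^(2/3) = 19.28 — short.
At y = 2.15 m: A R^(2/3) = 25.63 — matches.

y_n = 2.15 m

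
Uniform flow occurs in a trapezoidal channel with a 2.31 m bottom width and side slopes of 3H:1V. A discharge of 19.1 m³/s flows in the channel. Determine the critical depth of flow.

At critical depth, Q² T / (g A³) = 1, i.e. A³/T = Q²/g = 19.1²/9.81 = 37.19.
Try y = 1.53 m: A³/T = 102.4 — over.
Try y = 0.942 m: A³/T = 14.22 — short.
Try y = 1.2 m: A³/T = 37.51 — ≈ 37.19.

y_c = 1.2 m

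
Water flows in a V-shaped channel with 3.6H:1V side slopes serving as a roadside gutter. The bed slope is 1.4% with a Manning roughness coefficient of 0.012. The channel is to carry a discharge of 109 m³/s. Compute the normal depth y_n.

y_n = 1.83 m

Manning's equation rearranged: A R^(2/3) = nQ / (1·√S) = 0.012 × 109 / (√0.014) = 11.05.
Try y = 1.34 m: A R^(2/3) = 4.828 — short.
Try y = 2.02 m: A R^(2/3) = 14.43 — over.
Try y = 1.83 m: A R^(2/3) = 11.08 — ≈ 11.05.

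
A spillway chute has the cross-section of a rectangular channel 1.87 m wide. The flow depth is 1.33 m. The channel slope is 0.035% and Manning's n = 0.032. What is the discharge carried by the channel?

Q = 0.975 m³/s

Flow area A = b·y = 1.87 × 1.33 = 2.487 m². Wetted perimeter P = b + 2y = 1.87 + 2×1.33 = 4.53 m.
Hydraulic radius R = A/P = 2.487/4.53 = 0.549 m.
Manning's equation: Q = (1/n) A R^(2/3) S^(1/2) = (1/0.032) × 2.487 × 0.549^(2/3) × 0.00035^(1/2) = 0.975 m³/s.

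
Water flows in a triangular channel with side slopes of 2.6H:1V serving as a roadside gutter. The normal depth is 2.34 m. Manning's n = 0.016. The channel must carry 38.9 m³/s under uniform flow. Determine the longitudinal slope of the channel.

For a triangular section with side slope z = 2.6: A = zy² = 2.6×2.34² = 14.24 m²; P = 2y√(1+z²) = 2×2.34×2.786 = 13.04 m.
Hydraulic radius R = A/P = 14.24/13.04 = 1.092 m.
From Manning's equation, S = [nQ / (1 A R^(2/3))]² = [0.016 × 38.9 / (1 × 14.24 × 1.092^(2/3))]² = 0.0017.

S = 0.0017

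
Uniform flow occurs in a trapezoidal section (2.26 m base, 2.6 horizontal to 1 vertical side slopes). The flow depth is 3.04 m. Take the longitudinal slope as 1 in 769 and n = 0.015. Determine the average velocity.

V = 3.3 m/s

With bottom width b = 2.26 m and side slope z = 2.6: A = (b + zy)y = (2.26 + 2.6×3.04)×3.04 = 30.9 m²; P = b + 2y√(1+z²) = 2.26 + 2×3.04×2.786 = 19.2 m.
Hydraulic radius R = A/P = 30.9/19.2 = 1.61 m.
From Manning's equation, V = (1/n) R^(2/3) S^(1/2) = (1/0.015) × 1.61^(2/3) × 0.0013^(1/2) = 3.3 m/s.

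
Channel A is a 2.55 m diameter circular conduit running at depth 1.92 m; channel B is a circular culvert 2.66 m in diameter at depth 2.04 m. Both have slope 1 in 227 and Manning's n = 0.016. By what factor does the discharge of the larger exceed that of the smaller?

Channel A: For a circular section of diameter D = 2.55 m at depth y = 1.92 m, the central angle is θ = 2 arccos(1 − 2y/D) = 4.202 rad. Then A = (D²/8)(θ − sin θ) = 4.125 m² and P = Dθ/2 = 5.358 m. Hydraulic radius R = A/P = 4.125/5.358 = 0.7699 m. Q_A = (1/0.016)·4.125·0.7699^(2/3)·√0.004405 = 14.37 m³/s.
Channel B: For a circular section of diameter D = 2.66 m at depth y = 2.04 m, the central angle is θ = 2 arccos(1 − 2y/D) = 4.268 rad. Then A = (D²/8)(θ − sin θ) = 4.573 m² and P = Dθ/2 = 5.676 m. Hydraulic radius R = A/P = 4.573/5.676 = 0.8057 m. Q_B = (1/0.016)·4.573·0.8057^(2/3)·√0.004405 = 16.43 m³/s.
The larger discharge is 16.43 m³/s and the smaller is 14.37 m³/s; the ratio is 1.14.

1.14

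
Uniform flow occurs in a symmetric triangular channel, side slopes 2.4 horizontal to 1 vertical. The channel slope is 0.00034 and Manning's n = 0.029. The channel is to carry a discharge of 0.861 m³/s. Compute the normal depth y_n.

y_n = 0.979 m

Manning's equation rearranged: A R^(2/3) = nQ / (1·√S) = 0.029 × 0.861 / (√0.00034) = 1.354.
At y = 1.2 m: A R^(2/3) = 2.331 — high.
At y = 0.678 m: A R^(2/3) = 0.5085 — low.
At y = 0.979 m: A R^(2/3) = 1.354 — close enough.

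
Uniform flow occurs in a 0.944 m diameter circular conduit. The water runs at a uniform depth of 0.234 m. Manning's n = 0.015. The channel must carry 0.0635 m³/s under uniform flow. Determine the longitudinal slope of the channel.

S = 0.0007

For a circular section of diameter D = 0.944 m at depth y = 0.234 m, the central angle is θ = 2 arccos(1 − 2y/D) = 2.085 rad. Then A = (D²/8)(θ − sin θ) = 0.1352 m² and P = Dθ/2 = 0.9839 m.
Hydraulic radius R = A/P = 0.1352/0.9839 = 0.1374 m.
From Manning's equation, S = [nQ / (1 A R^(2/3))]² = [0.015 × 0.0635 / (1 × 0.1352 × 0.1374^(2/3))]² = 0.0007.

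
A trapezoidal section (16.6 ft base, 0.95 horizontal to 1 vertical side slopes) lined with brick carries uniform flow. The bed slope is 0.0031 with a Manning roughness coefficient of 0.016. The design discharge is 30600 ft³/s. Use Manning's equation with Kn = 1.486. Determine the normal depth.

Manning's equation rearranged: A R^(2/3) = nQ / (1.486·√S) = 0.016 × 30600 / (1.486 × √0.0031) = 5918.
Trying y = 23.7 ft: A R^(2/3) = 4670 — too small.
Trying y = 31.6 ft: A R^(2/3) = 8637 — too large.
Trying y = 26.5 ft: A R^(2/3) = 5912 — ≈ 5918.

y_n = 26.5 ft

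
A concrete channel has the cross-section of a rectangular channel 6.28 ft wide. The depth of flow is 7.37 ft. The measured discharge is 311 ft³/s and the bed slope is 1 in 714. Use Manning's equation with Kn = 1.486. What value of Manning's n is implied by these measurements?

n = 0.014

Flow area A = b·y = 6.28 × 7.37 = 46.28 ft². Wetted perimeter P = b + 2y = 6.28 + 2×7.37 = 21.02 ft.
Hydraulic radius R = A/P = 46.28/21.02 = 2.202 ft.
Rearranging Manning's equation: n = (1.486/Q) A R^(2/3) S^(1/2) = (1.486/311) × 46.28 × 2.202^(2/3) × √0.001401 = 0.014.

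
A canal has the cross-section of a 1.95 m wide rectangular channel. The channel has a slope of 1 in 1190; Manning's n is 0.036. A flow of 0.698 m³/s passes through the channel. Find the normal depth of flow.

y_n = 0.777 m

Manning's equation rearranged: A R^(2/3) = nQ / (1·√S) = 0.036 × 0.698 / (√0.0008403) = 0.8668.
At y = 0.662 m: A R^(2/3) = 0.6941 — short.
At y = 0.777 m: A R^(2/3) = 0.8664 — matches.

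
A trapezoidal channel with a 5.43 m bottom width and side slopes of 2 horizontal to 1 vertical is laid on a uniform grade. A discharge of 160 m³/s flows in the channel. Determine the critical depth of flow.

y_c = 3.09 m

At critical depth, Q² T / (g A³) = 1, i.e. A³/T = Q²/g = 160²/9.81 = 2610.
Try y = 2.11 m: A³/T = 608.6 — low.
Try y = 3.46 m: A³/T = 4049 — high.
Try y = 3.09 m: A³/T = 2595 — ≈ 2610.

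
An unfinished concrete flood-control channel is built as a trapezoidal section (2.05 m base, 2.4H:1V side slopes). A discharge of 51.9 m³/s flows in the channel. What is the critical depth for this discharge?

At critical depth, Q² T / (g A³) = 1, i.e. A³/T = Q²/g = 51.9²/9.81 = 274.6.
At y = 2.46 m: A³/T = 540.6 — high.
At y = 1.53 m: A³/T = 71.43 — low.
At y = 2.1 m: A³/T = 272.1 — close enough.

y_c = 2.1 m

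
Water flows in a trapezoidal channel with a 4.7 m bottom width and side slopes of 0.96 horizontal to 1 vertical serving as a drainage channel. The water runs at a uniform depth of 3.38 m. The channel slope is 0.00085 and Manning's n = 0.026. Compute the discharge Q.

With bottom width b = 4.7 m and side slope z = 0.96: A = (b + zy)y = (4.7 + 0.96×3.38)×3.38 = 26.85 m²; P = b + 2y√(1+z²) = 4.7 + 2×3.38×1.386 = 14.07 m.
Hydraulic radius R = A/P = 26.85/14.07 = 1.908 m.
Manning's equation: Q = (1/n) A R^(2/3) S^(1/2) = (1/0.026) × 26.85 × 1.908^(2/3) × 0.00085^(1/2) = 46.3 m³/s.

Q = 46.3 m³/s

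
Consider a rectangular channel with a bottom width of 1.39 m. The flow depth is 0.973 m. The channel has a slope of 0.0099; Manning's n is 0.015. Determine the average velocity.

Flow area A = b·y = 1.39 × 0.973 = 1.352 m². Wetted perimeter P = b + 2y = 1.39 + 2×0.973 = 3.336 m.
Hydraulic radius R = A/P = 1.352/3.336 = 0.4054 m.
From Manning's equation, V = (1/n) R^(2/3) S^(1/2) = (1/0.015) × 0.4054^(2/3) × 0.0099^(1/2) = 3.63 m/s.

V = 3.63 m/s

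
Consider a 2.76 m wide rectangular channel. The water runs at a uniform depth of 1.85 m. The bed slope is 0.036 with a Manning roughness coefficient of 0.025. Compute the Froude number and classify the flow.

Flow area A = b·y = 2.76 × 1.85 = 5.106 m². Wetted perimeter P = b + 2y = 2.76 + 2×1.85 = 6.46 m.
Hydraulic radius R = A/P = 5.106/6.46 = 0.7904 m.
V = (1/n) R^(2/3) √S = (1/0.025) × 0.7904^(2/3) × √0.036 = 6.488 m/s. Hydraulic depth D_h = A/T = 5.106/2.76 = 1.85 m.
Froude number Fr = V/√(g·D_h) = 6.488/√(9.81×1.85) = 1.52, which is greater than 1, so the flow is supercritical.

supercritical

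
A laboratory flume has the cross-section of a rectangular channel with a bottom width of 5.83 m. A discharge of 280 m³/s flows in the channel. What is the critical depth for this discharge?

For a rectangular channel, critical depth y_c = (q²/g)^(1/3) where q = Q/b = 280/5.83 = 48.03 m²/s.
So y_c = (48.03²/9.81)^(1/3) = 6.17 m.

y_c = 6.17 m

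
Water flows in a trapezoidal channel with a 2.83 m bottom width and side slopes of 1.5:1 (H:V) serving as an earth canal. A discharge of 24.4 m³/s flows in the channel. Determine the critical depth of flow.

y_c = 1.5 m

At critical depth, Q² T / (g A³) = 1, i.e. A³/T = Q²/g = 24.4²/9.81 = 60.69.
Trying y = 1.82 m: A³/T = 125 — over.
Trying y = 1.5 m: A³/T = 60.36 — close enough.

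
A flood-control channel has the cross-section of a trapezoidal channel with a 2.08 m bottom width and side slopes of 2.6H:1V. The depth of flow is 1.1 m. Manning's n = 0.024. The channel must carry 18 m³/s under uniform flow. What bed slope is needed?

S = 0.011

With bottom width b = 2.08 m and side slope z = 2.6: A = (b + zy)y = (2.08 + 2.6×1.1)×1.1 = 5.434 m²; P = b + 2y√(1+z²) = 2.08 + 2×1.1×2.786 = 8.208 m.
Hydraulic radius R = A/P = 5.434/8.208 = 0.662 m.
From Manning's equation, S = [nQ / (1 A R^(2/3))]² = [0.024 × 18 / (1 × 5.434 × 0.662^(2/3))]² = 0.011.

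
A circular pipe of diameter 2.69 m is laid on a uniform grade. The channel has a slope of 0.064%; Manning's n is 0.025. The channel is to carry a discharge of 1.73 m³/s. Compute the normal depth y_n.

y_n = 1.17 m

Manning's equation rearranged: A R^(2/3) = nQ / (1·√S) = 0.025 × 1.73 / (√0.00064) = 1.71.
Try y = 0.947 m: A R^(2/3) = 1.16 — short.
Try y = 1.49 m: A R^(2/3) = 2.584 — over.
Try y = 1.17 m: A R^(2/3) = 1.71 — matches.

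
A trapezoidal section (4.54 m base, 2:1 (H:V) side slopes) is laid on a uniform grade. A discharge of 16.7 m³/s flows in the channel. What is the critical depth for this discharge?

At critical depth, Q² T / (g A³) = 1, i.e. A³/T = Q²/g = 16.7²/9.81 = 28.43.
At y = 1.21 m: A³/T = 63.68 — over.
At y = 0.671 m: A³/T = 8.511 — short.
At y = 0.96 m: A³/T = 28.46 — close enough.

y_c = 0.96 m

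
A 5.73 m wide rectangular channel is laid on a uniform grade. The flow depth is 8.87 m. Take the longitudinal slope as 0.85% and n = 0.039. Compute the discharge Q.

Q = 201 m³/s

Flow area A = b·y = 5.73 × 8.87 = 50.83 m². Wetted perimeter P = b + 2y = 5.73 + 2×8.87 = 23.47 m.
Hydraulic radius R = A/P = 50.83/23.47 = 2.166 m.
Manning's equation: Q = (1/n) A R^(2/3) S^(1/2) = (1/0.039) × 50.83 × 2.166^(2/3) × 0.0085^(1/2) = 201 m³/s.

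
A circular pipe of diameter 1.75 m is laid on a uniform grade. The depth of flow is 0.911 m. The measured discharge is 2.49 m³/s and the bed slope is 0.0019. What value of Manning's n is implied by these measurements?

n = 0.013

For a circular section of diameter D = 1.75 m at depth y = 0.911 m, the central angle is θ = 2 arccos(1 − 2y/D) = 3.224 rad. Then A = (D²/8)(θ − sin θ) = 1.266 m² and P = Dθ/2 = 2.821 m.
Hydraulic radius R = A/P = 1.266/2.821 = 0.4487 m.
Rearranging Manning's equation: n = (1/Q) A R^(2/3) S^(1/2) = (1/2.49) × 1.266 × 0.4487^(2/3) × √0.0019 = 0.013.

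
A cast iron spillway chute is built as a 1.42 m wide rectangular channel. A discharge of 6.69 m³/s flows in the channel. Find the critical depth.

y_c = 1.31 m

For a rectangular channel, critical depth y_c = (q²/g)^(1/3) where q = Q/b = 6.69/1.42 = 4.711 m²/s.
So y_c = (4.711²/9.81)^(1/3) = 1.31 m.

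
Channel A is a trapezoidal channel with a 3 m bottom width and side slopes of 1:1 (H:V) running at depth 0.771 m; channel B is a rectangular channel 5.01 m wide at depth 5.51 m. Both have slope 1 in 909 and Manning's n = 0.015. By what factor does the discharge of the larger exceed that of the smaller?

Channel A: With bottom width b = 3 m and side slope z = 1: A = (b + zy)y = (3 + 1×0.771)×0.771 = 2.907 m²; P = b + 2y√(1+z²) = 3 + 2×0.771×1.414 = 5.181 m. Hydraulic radius R = A/P = 2.907/5.181 = 0.5612 m. Q_A = (1/0.015)·2.907·0.5612^(2/3)·√0.0011 = 4.374 m³/s.
Channel B: Flow area A = b·y = 5.01 × 5.51 = 27.61 m². Wetted perimeter P = b + 2y = 5.01 + 2×5.51 = 16.03 m. Hydraulic radius R = A/P = 27.61/16.03 = 1.722 m. Q_B = (1/0.015)·27.61·1.722^(2/3)·√0.0011 = 87.7 m³/s.
The larger discharge is 87.7 m³/s and the smaller is 4.374 m³/s; the ratio is 20.

20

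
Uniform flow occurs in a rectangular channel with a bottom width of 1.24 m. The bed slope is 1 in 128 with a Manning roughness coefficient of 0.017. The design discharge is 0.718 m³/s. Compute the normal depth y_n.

Manning's equation rearranged: A R^(2/3) = nQ / (1·√S) = 0.017 × 0.718 / (√0.007812) = 0.1381.
At y = 0.383 m: A R^(2/3) = 0.1818 — too large.
At y = 0.316 m: A R^(2/3) = 0.1381 — matches.

y_n = 0.316 m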